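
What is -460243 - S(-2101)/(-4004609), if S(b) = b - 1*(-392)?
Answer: -1843093261696/4004609 ≈ -4.6024e+5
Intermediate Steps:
S(b) = 392 + b (S(b) = b + 392 = 392 + b)
-460243 - S(-2101)/(-4004609) = -460243 - (392 - 2101)/(-4004609) = -460243 - (-1709)*(-1)/4004609 = -460243 - 1*1709/4004609 = -460243 - 1709/4004609 = -1843093261696/4004609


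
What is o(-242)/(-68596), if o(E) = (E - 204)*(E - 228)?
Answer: -52405/17149 ≈ -3.0559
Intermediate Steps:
o(E) = (-228 + E)*(-204 + E) (o(E) = (-204 + E)*(-228 + E) = (-228 + E)*(-204 + E))
o(-242)/(-68596) = (46512 + (-242)² - 432*(-242))/(-68596) = (46512 + 58564 + 104544)*(-1/68596) = 209620*(-1/68596) = -52405/17149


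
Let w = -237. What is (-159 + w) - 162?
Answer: -558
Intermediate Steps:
(-159 + w) - 162 = (-159 - 237) - 162 = -396 - 162 = -558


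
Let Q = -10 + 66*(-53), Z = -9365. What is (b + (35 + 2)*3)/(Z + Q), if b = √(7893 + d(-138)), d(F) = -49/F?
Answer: -37/4291 - √150321054/1776474 ≈ -0.015524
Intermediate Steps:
b = √150321054/138 (b = √(7893 - 49/(-138)) = √(7893 - 49*(-1/138)) = √(7893 + 49/138) = √(1089283/138) = √150321054/138 ≈ 88.845)
Q = -3508 (Q = -10 - 3498 = -3508)
(b + (35 + 2)*3)/(Z + Q) = (√150321054/138 + (35 + 2)*3)/(-9365 - 3508) = (√150321054/138 + 37*3)/(-12873) = (√150321054/138 + 111)*(-1/12873) = (111 + √150321054/138)*(-1/12873) = -37/4291 - √150321054/1776474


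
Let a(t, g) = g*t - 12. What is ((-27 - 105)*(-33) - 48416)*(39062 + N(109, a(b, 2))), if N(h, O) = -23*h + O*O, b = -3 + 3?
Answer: -1616957940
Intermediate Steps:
b = 0
a(t, g) = -12 + g*t
N(h, O) = O² - 23*h (N(h, O) = -23*h + O² = O² - 23*h)
((-27 - 105)*(-33) - 48416)*(39062 + N(109, a(b, 2))) = ((-27 - 105)*(-33) - 48416)*(39062 + ((-12 + 2*0)² - 23*109)) = (-132*(-33) - 48416)*(39062 + ((-12 + 0)² - 2507)) = (4356 - 48416)*(39062 + ((-12)² - 2507)) = -44060*(39062 + (144 - 2507)) = -44060*(39062 - 2363) = -44060*36699 = -1616957940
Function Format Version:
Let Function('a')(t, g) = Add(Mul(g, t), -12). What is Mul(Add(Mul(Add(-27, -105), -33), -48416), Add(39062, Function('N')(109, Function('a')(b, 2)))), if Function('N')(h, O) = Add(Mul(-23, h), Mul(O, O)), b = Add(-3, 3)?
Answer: -1616957940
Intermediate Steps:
b = 0
Function('a')(t, g) = Add(-12, Mul(g, t))
Function('N')(h, O) = Add(Pow(O, 2), Mul(-23, h)) (Function('N')(h, O) = Add(Mul(-23, h), Pow(O, 2)) = Add(Pow(O, 2), Mul(-23, h)))
Mul(Add(Mul(Add(-27, -105), -33), -48416), Add(39062, Function('N')(109, Function('a')(b, 2)))) = Mul(Add(Mul(Add(-27, -105), -33), -48416), Add(39062, Add(Pow(Add(-12, Mul(2, 0)), 2), Mul(-23, 109)))) = Mul(Add(Mul(-132, -33), -48416), Add(39062, Add(Pow(Add(-12, 0), 2), -2507))) = Mul(Add(4356, -48416), Add(39062, Add(Pow(-12, 2), -2507))) = Mul(-44060, Add(39062, Add(144, -2507))) = Mul(-44060, Add(39062, -2363)) = Mul(-44060, 36699) = -1616957940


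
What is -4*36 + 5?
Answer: -139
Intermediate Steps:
-4*36 + 5 = -144 + 5 = -139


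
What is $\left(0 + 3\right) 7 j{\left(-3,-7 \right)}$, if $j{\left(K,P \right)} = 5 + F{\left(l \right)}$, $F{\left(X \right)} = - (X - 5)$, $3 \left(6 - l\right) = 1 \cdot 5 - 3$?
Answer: $98$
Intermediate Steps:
$l = \frac{16}{3}$ ($l = 6 - \frac{1 \cdot 5 - 3}{3} = 6 - \frac{5 - 3}{3} = 6 - \frac{2}{3} = \frac{16}{3} \approx 5.3333$)
$F{\left(X \right)} = 5 - X$ ($F{\left(X \right)} = - (-5 + X) = 5 - X$)
$j{\left(K,P \right)} = \frac{14}{3}$ ($j{\left(K,P \right)} = 5 + \left(5 - \frac{16}{3}\right) = 5 - \frac{1}{3} = \frac{14}{3}$)
$\left(0 + 3\right) 7 j{\left(-3,-7 \right)} = \left(0 + 3\right) 7 \cdot \frac{14}{3} = 3 \cdot 7 \cdot \frac{14}{3} = 21 \cdot \frac{14}{3} = 98$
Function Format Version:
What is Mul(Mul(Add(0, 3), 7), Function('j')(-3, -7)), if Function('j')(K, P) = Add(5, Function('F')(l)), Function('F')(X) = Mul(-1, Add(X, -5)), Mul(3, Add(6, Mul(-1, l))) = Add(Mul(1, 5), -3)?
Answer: 98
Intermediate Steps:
l = Rational(16, 3) (l = Add(6, Mul(Rational(-1, 3), Add(Mul(1, 5), -3))) = Add(6, Mul(Rational(-1, 3), Add(5, -3))) = Add(6, Mul(Rational(-1, 3), 2)) = Add(6, Rational(-2, 3)) = Rational(16, 3) ≈ 5.3333)
Function('F')(X) = Add(5, Mul(-1, X)) (Function('F')(X) = Mul(-1, Add(-5, X)) = Add(5, Mul(-1, X)))
Function('j')(K, P) = Rational(14, 3) (Function('j')(K, P) = Add(5, Add(5, Mul(-1, Rational(16, 3)))) = Add(5, Add(5, Rational(-16, 3))) = Add(5, Rational(-1, 3)) = Rational(14, 3))
Mul(Mul(Add(0, 3), 7), Function('j')(-3, -7)) = Mul(Mul(Add(0, 3), 7), Rational(14, 3)) = Mul(Mul(3, 7), Rational(14, 3)) = Mul(21, Rational(14, 3)) = 98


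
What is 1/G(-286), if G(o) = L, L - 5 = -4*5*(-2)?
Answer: 1/45 ≈ 0.022222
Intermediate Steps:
L = 45 (L = 5 - 4*5*(-2) = 5 - 20*(-2) = 5 + 40 = 45)
G(o) = 45
1/G(-286) = 1/45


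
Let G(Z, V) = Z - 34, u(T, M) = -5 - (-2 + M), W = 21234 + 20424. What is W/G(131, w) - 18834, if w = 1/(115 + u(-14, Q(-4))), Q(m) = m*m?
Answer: -1785240/97 ≈ -18405.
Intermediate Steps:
W = 41658
Q(m) = m**2
u(T, M) = -3 - M (u(T, M) = -5 + (2 - M) = -3 - M)
w = 1/96 (w = 1/(115 + (-3 - 1*(-4)**2)) = 1/(115 + (-3 - 1*16)) = 1/(115 + (-3 - 16)) = 1/(115 - 19) = 1/96 ≈ 0.010417)
G(Z, V) = -34 + Z
W/G(131, w) - 18834 = 41658/(-34 + 131) - 18834 = 41658/97 - 18834 = -1785240/97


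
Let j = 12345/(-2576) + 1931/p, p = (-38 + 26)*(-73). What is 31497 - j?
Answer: 17770303559/564144 ≈ 31500.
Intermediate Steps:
p = 876 (p = -12*(-73) = 876)
j = -1459991/564144 (j = 12345/(-2576) + 1931/876 = 12345*(-1/2576) + 1931*(1/876) = -12345/2576 + 1931/876 = -1459991/564144 ≈ -2.5880)
31497 - j = 31497 - 1*(-1459991/564144) = 31497 + 1459991/564144 = 17770303559/564144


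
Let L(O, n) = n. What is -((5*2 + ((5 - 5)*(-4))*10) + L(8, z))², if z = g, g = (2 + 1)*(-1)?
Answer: -49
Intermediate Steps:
g = -3 (g = 3*(-1) = -3)
z = -3
-((5*2 + ((5 - 5)*(-4))*10) + L(8, z))² = -((5*2 + ((5 - 5)*(-4))*10) - 3)² = -((10 + (0*(-4))*10) - 3)² = -((10 + 0*10) - 3)² = -((10 + 0) - 3)² = -(10 - 3)² = -1*7² = -1*49 = -49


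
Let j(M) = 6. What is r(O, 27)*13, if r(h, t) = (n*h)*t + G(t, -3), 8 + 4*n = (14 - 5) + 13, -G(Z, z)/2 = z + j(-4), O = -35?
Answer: -86151/2 ≈ -43076.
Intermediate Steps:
G(Z, z) = -12 - 2*z (G(Z, z) = -2*(z + 6) = -2*(6 + z) = -12 - 2*z)
n = 7/2 (n = -2 + ((14 - 5) + 13)/4 = -2 + (9 + 13)/4 = -2 + (1/4)*22 = -2 + 11/2 = 7/2 ≈ 3.5000)
r(h, t) = -6 + 7*h*t/2 (r(h, t) = (7*h/2)*t + (-12 - 2*(-3)) = 7*h*t/2 + (-12 + 6) = 7*h*t/2 - 6 = -6 + 7*h*t/2)
r(O, 27)*13 = (-6 + (7/2)*(-35)*27)*13 = (-6 - 6615/2)*13 = -6627/2*13 = -86151/2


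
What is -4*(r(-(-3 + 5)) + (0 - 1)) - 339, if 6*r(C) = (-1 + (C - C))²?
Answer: -1007/3 ≈ -335.67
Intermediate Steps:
r(C) = ⅙ (r(C) = (-1 + (C - C))²/6 = (-1 + 0)²/6 = (⅙)*(-1)² = (⅙)*1 = ⅙)
-4*(r(-(-3 + 5)) + (0 - 1)) - 339 = -4*(⅙ + (0 - 1)) - 339 = -4*(⅙ - 1) - 339 = -4*(-⅚) - 339 = 10/3 - 339 = -1007/3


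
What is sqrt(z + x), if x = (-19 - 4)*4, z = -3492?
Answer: 16*I*sqrt(14) ≈ 59.867*I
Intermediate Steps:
x = -92 (x = -23*4 = -92)
sqrt(z + x) = sqrt(-3492 - 92) = sqrt(-3584) = 16*I*sqrt(14)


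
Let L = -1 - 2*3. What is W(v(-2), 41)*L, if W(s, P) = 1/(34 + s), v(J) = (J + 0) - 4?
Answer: -1/4 ≈ -0.25000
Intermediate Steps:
v(J) = -4 + J (v(J) = J - 4 = -4 + J)
L = -7 (L = -1 - 6 = -7)
W(v(-2), 41)*L = -7/(34 + (-4 - 2)) = -7/(34 - 6) = -7/28 = (1/28)*(-7) = -1/4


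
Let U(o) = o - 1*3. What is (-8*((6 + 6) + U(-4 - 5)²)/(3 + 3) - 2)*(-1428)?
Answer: 299880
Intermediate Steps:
U(o) = -3 + o (U(o) = o - 3 = -3 + o)
(-8*((6 + 6) + U(-4 - 5)²)/(3 + 3) - 2)*(-1428) = (-8*((6 + 6) + (-3 + (-4 - 5))²)/(3 + 3) - 2)*(-1428) = (-8*(12 + (-3 - 9)²)/6 - 2)*(-1428) = (-8*(12 + (-12)²)/6 - 2)*(-1428) = (-8*(12 + 144)/6 - 2)*(-1428) = (-1248/6 - 2)*(-1428) = (-8*26 - 2)*(-1428) = (-208 - 2)*(-1428) = -210*(-1428) = 299880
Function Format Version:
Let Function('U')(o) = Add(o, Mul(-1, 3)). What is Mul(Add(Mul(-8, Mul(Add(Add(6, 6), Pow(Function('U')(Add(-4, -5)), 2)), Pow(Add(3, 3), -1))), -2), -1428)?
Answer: 299880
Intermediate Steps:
Function('U')(o) = Add(-3, o) (Function('U')(o) = Add(o, -3) = Add(-3, o))
Mul(Add(Mul(-8, Mul(Add(Add(6, 6), Pow(Function('U')(Add(-4, -5)), 2)), Pow(Add(3, 3), -1))), -2), -1428) = Mul(Add(Mul(-8, Mul(Add(Add(6, 6), Pow(Add(-3, Add(-4, -5)), 2)), Pow(Add(3, 3), -1))), -2), -1428) = Mul(Add(Mul(-8, Mul(Add(12, Pow(Add(-3, -9), 2)), Pow(6, -1))), -2), -1428) = Mul(Add(Mul(-8, Mul(Add(12, Pow(-12, 2)), Rational(1, 6))), -2), -1428) = Mul(Add(Mul(-8, Mul(Add(12, 144), Rational(1, 6))), -2), -1428) = Mul(Add(Mul(-8, Mul(156, Rational(1, 6))), -2), -1428) = Mul(Add(Mul(-8, 26), -2), -1428) = Mul(Add(-208, -2), -1428) = Mul(-210, -1428) = 299880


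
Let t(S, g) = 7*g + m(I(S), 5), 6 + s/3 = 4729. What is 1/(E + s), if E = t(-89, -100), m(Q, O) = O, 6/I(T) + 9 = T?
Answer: 1/13474 ≈ 7.4217e-5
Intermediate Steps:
s = 14169 (s = -18 + 3*4729 = -18 + 14187 = 14169)
I(T) = 6/(-9 + T)
t(S, g) = 5 + 7*g (t(S, g) = 7*g + 5 = 5 + 7*g)
E = -695 (E = 5 + 7*(-100) = 5 - 700 = -695)
1/(E + s) = 1/(-695 + 14169) = 1/13474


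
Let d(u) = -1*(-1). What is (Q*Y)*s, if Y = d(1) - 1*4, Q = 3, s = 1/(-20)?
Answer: 9/20 ≈ 0.45000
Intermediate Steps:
s = -1/20 ≈ -0.050000
d(u) = 1
Y = -3 (Y = 1 - 1*4 = 1 - 4 = -3)
(Q*Y)*s = (3*(-3))*(-1/20) = -9*(-1/20) = 9/20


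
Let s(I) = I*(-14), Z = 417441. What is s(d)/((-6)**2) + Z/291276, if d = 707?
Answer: -26555759/97092 ≈ -273.51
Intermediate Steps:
s(I) = -14*I
s(d)/((-6)**2) + Z/291276 = (-14*707)/((-6)**2) + 417441/291276 = -9898/36 + 417441*(1/291276) = -9898*1/36 + 139147/97092 = -4949/18 + 139147/97092 = -26555759/97092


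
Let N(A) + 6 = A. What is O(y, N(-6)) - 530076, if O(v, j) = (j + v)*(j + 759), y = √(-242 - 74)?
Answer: -539040 + 1494*I*√79 ≈ -5.3904e+5 + 13279.0*I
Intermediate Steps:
N(A) = -6 + A
y = 2*I*√79 (y = √(-316) = 2*I*√79 ≈ 17.776*I)
O(v, j) = (759 + j)*(j + v) (O(v, j) = (j + v)*(759 + j) = (759 + j)*(j + v))
O(y, N(-6)) - 530076 = ((-6 - 6)² + 759*(-6 - 6) + 759*(2*I*√79) + (-6 - 6)*(2*I*√79)) - 530076 = ((-12)² + 759*(-12) + 1518*I*√79 - 24*I*√79) - 530076 = (144 - 9108 + 1518*I*√79 - 24*I*√79) - 530076 = (-8964 + 1494*I*√79) - 530076 = -539040 + 1494*I*√79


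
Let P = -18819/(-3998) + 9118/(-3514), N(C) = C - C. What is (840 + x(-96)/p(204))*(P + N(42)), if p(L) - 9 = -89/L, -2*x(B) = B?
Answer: 10959955570236/6135888521 ≈ 1786.2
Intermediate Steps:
N(C) = 0
x(B) = -B/2
p(L) = 9 - 89/L
P = 14838101/7024486 (P = -18819*(-1/3998) + 9118*(-1/3514) = 18819/3998 - 4559/1757 = 14838101/7024486 ≈ 2.1123)
(840 + x(-96)/p(204))*(P + N(42)) = (840 + (-½*(-96))/(9 - 89/204))*(14838101/7024486 + 0) = (840 + 48/(9 - 89*1/204))*(14838101/7024486) = (840 + 48/(9 - 89/204))*(14838101/7024486) = (840 + 48/(1747/204))*(14838101/7024486) = (840 + 48*(204/1747))*(14838101/7024486) = (840 + 9792/1747)*(14838101/7024486) = (1477272/1747)*(14838101/7024486) = 10959955570236/6135888521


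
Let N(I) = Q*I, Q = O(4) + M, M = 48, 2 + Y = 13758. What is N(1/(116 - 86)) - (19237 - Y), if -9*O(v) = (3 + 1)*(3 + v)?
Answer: -739733/135 ≈ -5479.5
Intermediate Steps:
Y = 13756 (Y = -2 + 13758 = 13756)
O(v) = -4/3 - 4*v/9 (O(v) = -(3 + 1)*(3 + v)/9 = -4*(3 + v)/9 = -(12 + 4*v)/9 = -4/3 - 4*v/9)
Q = 404/9 (Q = (-4/3 - 4/9*4) + 48 = (-4/3 - 16/9) + 48 = -28/9 + 48 = 404/9 ≈ 44.889)
N(I) = 404*I/9
N(1/(116 - 86)) - (19237 - Y) = 404/(9*(116 - 86)) - (19237 - 1*13756) = (404/9)/30 - (19237 - 13756) = (404/9)*(1/30) - 1*5481 = 202/135 - 5481 = -739733/135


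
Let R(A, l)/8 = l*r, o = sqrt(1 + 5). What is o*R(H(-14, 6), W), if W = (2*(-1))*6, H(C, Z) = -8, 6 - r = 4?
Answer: -192*sqrt(6) ≈ -470.30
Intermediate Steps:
r = 2 (r = 6 - 1*4 = 6 - 4 = 2)
o = sqrt(6) ≈ 2.4495
W = -12 (W = -2*6 = -12)
R(A, l) = 16*l (R(A, l) = 8*(l*2) = 8*(2*l) = 16*l)
o*R(H(-14, 6), W) = sqrt(6)*(16*(-12)) = sqrt(6)*(-192) = -192*sqrt(6)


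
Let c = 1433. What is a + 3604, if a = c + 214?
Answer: 5251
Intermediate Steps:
a = 1647 (a = 1433 + 214 = 1647)
a + 3604 = 1647 + 3604 = 5251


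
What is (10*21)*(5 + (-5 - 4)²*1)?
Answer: 18060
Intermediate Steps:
(10*21)*(5 + (-5 - 4)²*1) = 210*(5 + (-9)²*1) = 210*(5 + 81*1) = 210*(5 + 81) = 210*86 = 18060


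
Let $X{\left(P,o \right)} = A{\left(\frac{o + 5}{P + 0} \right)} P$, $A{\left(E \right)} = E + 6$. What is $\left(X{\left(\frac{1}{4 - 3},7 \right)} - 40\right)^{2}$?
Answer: $484$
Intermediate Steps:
$A{\left(E \right)} = 6 + E$
$X{\left(P,o \right)} = P \left(6 + \frac{5 + o}{P}\right)$ ($X{\left(P,o \right)} = \left(6 + \frac{o + 5}{P + 0}\right) P = \left(6 + \frac{5 + o}{P}\right) P = P \left(6 + \frac{5 + o}{P}\right)$)
$\left(X{\left(\frac{1}{4 - 3},7 \right)} - 40\right)^{2} = \left(\left(5 + 7 + \frac{6}{4 - 3}\right) - 40\right)^{2} = \left(\left(5 + 7 + \frac{6}{1}\right) - 40\right)^{2} = \left(\left(5 + 7 + 6 \cdot 1\right) - 40\right)^{2} = \left(\left(5 + 7 + 6\right) - 40\right)^{2} = \left(18 - 40\right)^{2} = \left(-22\right)^{2} = 484$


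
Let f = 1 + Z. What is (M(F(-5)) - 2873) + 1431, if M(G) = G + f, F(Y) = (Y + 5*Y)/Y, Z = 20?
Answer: -1415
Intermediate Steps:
F(Y) = 6 (F(Y) = (6*Y)/Y = 6)
f = 21 (f = 1 + 20 = 21)
M(G) = 21 + G (M(G) = G + 21 = 21 + G)
(M(F(-5)) - 2873) + 1431 = ((21 + 6) - 2873) + 1431 = (27 - 2873) + 1431 = -2846 + 1431 = -1415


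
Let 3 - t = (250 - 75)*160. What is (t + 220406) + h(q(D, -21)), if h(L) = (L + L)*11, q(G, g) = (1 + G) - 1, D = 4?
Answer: 192497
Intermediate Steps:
q(G, g) = G
t = -27997 (t = 3 - (250 - 75)*160 = 3 - 175*160 = 3 - 1*28000 = 3 - 28000 = -27997)
h(L) = 22*L (h(L) = (2*L)*11 = 22*L)
(t + 220406) + h(q(D, -21)) = (-27997 + 220406) + 22*4 = 192409 + 88 = 192497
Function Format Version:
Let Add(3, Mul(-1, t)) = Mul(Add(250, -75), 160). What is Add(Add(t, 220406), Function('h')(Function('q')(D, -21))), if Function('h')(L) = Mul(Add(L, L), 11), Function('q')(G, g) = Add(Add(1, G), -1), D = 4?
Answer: 192497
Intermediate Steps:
Function('q')(G, g) = G
t = -27997 (t = Add(3, Mul(-1, Mul(Add(250, -75), 160))) = Add(3, Mul(-1, Mul(175, 160))) = Add(3, Mul(-1, 28000)) = Add(3, -28000) = -27997)
Function('h')(L) = Mul(22, L) (Function('h')(L) = Mul(Mul(2, L), 11) = Mul(22, L))
Add(Add(t, 220406), Function('h')(Function('q')(D, -21))) = Add(Add(-27997, 220406), Mul(22, 4)) = Add(192409, 88) = 192497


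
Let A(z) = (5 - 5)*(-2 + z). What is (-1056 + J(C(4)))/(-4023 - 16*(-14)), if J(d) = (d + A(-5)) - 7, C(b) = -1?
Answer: 1064/3799 ≈ 0.28007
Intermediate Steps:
A(z) = 0 (A(z) = 0*(-2 + z) = 0)
J(d) = -7 + d (J(d) = (d + 0) - 7 = d - 7 = -7 + d)
(-1056 + J(C(4)))/(-4023 - 16*(-14)) = (-1056 + (-7 - 1))/(-4023 - 16*(-14)) = (-1056 - 8)/(-4023 + 224) = -1064/(-3799) = -1064*(-1/3799) = 1064/3799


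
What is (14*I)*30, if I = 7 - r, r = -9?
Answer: 6720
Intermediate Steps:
I = 16 (I = 7 - 1*(-9) = 7 + 9 = 16)
(14*I)*30 = (14*16)*30 = 224*30 = 6720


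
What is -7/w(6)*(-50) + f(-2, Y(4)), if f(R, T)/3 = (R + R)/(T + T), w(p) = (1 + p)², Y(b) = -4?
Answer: 121/14 ≈ 8.6429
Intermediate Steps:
f(R, T) = 3*R/T (f(R, T) = 3*((R + R)/(T + T)) = 3*((2*R)/((2*T))) = 3*((2*R)*(1/(2*T))) = 3*(R/T) = 3*R/T)
-7/w(6)*(-50) + f(-2, Y(4)) = -7/(1 + 6)²*(-50) + 3*(-2)/(-4) = -7/(7²)*(-50) + 3*(-2)*(-¼) = -7/49*(-50) + 3/2 = -7*1/49*(-50) + 3/2 = -⅐*(-50) + 3/2 = 50/7 + 3/2 = 121/14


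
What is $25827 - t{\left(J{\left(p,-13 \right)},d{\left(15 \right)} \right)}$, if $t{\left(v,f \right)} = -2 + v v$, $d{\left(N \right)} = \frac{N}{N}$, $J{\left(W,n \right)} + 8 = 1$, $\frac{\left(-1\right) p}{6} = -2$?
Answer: $25780$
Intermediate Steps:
$p = 12$ ($p = \left(-6\right) \left(-2\right) = 12$)
$J{\left(W,n \right)} = -7$ ($J{\left(W,n \right)} = -8 + 1 = -7$)
$d{\left(N \right)} = 1$
$t{\left(v,f \right)} = -2 + v^{2}$
$25827 - t{\left(J{\left(p,-13 \right)},d{\left(15 \right)} \right)} = 25827 - \left(-2 + \left(-7\right)^{2}\right) = 25827 - \left(-2 + 49\right) = 25827 - 47 = 25780$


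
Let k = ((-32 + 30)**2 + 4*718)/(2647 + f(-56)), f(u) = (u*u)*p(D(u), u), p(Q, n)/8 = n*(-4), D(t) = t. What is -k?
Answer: -2876/5622359 ≈ -0.00051153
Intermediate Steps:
p(Q, n) = -32*n (p(Q, n) = 8*(n*(-4)) = 8*(-4*n) = -32*n)
f(u) = -32*u**3 (f(u) = (u*u)*(-32*u) = u**2*(-32*u) = -32*u**3)
k = 2876/5622359 (k = ((-32 + 30)**2 + 4*718)/(2647 - 32*(-56)**3) = ((-2)**2 + 2872)/(2647 - 32*(-175616)) = (4 + 2872)/(2647 + 5619712) = 2876/5622359 ≈ 0.00051153)
-k = -1*2876/5622359 = -2876/5622359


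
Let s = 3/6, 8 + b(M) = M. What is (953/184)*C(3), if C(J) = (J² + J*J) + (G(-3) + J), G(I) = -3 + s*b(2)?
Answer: 14295/184 ≈ 77.690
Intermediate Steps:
b(M) = -8 + M
s = ½ (s = 3*(⅙) = ½ ≈ 0.50000)
G(I) = -6 (G(I) = -3 + (-8 + 2)/2 = -3 + (½)*(-6) = -3 - 3 = -6)
C(J) = -6 + J + 2*J² (C(J) = (J² + J*J) + (-6 + J) = (J² + J²) + (-6 + J) = 2*J² + (-6 + J) = -6 + J + 2*J²)
(953/184)*C(3) = (953/184)*(-6 + 3 + 2*3²) = (953*(1/184))*(-6 + 3 + 2*9) = 953*(-6 + 3 + 18)/184 = (953/184)*15 = 14295/184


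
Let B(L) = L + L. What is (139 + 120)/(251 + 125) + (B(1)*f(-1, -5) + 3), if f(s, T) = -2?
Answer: -117/376 ≈ -0.31117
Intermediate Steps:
B(L) = 2*L
(139 + 120)/(251 + 125) + (B(1)*f(-1, -5) + 3) = (139 + 120)/(251 + 125) + ((2*1)*(-2) + 3) = 259/376 + (2*(-2) + 3) = 259*(1/376) + (-4 + 3) = 259/376 - 1 = -117/376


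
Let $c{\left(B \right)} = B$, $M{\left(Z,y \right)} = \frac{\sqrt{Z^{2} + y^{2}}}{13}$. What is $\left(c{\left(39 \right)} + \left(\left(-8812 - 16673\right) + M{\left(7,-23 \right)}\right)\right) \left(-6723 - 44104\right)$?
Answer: $1293343842 - \frac{864059 \sqrt{2}}{13} \approx 1.2933 \cdot 10^{9}$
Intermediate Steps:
$M{\left(Z,y \right)} = \frac{\sqrt{Z^{2} + y^{2}}}{13}$ ($M{\left(Z,y \right)} = \sqrt{Z^{2} + y^{2}} \cdot \frac{1}{13} = \frac{\sqrt{Z^{2} + y^{2}}}{13}$)
$\left(c{\left(39 \right)} + \left(\left(-8812 - 16673\right) + M{\left(7,-23 \right)}\right)\right) \left(-6723 - 44104\right) = \left(39 + \left(\left(-8812 - 16673\right) + \frac{\sqrt{7^{2} + \left(-23\right)^{2}}}{13}\right)\right) \left(-6723 - 44104\right) = \left(39 - \left(25485 - \frac{\sqrt{49 + 529}}{13}\right)\right) \left(-50827\right) = \left(39 - \left(25485 - \frac{\sqrt{578}}{13}\right)\right) \left(-50827\right) = \left(39 - \left(25485 - \frac{17 \sqrt{2}}{13}\right)\right) \left(-50827\right) = \left(-25446 + \frac{17 \sqrt{2}}{13}\right) \left(-50827\right) = 1293343842 - \frac{864059 \sqrt{2}}{13}$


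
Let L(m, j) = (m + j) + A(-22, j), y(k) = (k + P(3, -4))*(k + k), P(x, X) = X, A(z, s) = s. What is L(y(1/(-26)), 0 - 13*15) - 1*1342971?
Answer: -454055913/338 ≈ -1.3434e+6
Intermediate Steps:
y(k) = 2*k*(-4 + k) (y(k) = (k - 4)*(k + k) = (-4 + k)*(2*k) = 2*k*(-4 + k))
L(m, j) = m + 2*j (L(m, j) = (m + j) + j = (j + m) + j = m + 2*j)
L(y(1/(-26)), 0 - 13*15) - 1*1342971 = (2*(-4 + 1/(-26))/(-26) + 2*(0 - 13*15)) - 1*1342971 = (2*(-1/26)*(-4 - 1/26) + 2*(0 - 195)) - 1342971 = (2*(-1/26)*(-105/26) + 2*(-195)) - 1342971 = (105/338 - 390) - 1342971 = -131715/338 - 1342971 = -454055913/338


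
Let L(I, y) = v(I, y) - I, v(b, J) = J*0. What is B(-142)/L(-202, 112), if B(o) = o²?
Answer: 10082/101 ≈ 99.822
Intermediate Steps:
v(b, J) = 0
L(I, y) = -I (L(I, y) = 0 - I = -I)
B(-142)/L(-202, 112) = (-142)²/((-1*(-202))) = 20164/202 = 20164*(1/202) = 10082/101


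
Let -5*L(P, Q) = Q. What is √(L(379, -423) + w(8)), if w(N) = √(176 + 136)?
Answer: √(2115 + 50*√78)/5 ≈ 10.113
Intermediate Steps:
w(N) = 2*√78 (w(N) = √312 = 2*√78)
L(P, Q) = -Q/5
√(L(379, -423) + w(8)) = √(-⅕*(-423) + 2*√78) = √(423/5 + 2*√78)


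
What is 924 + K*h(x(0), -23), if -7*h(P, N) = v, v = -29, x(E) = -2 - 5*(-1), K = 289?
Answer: 14849/7 ≈ 2121.3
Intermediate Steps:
x(E) = 3 (x(E) = -2 + 5 = 3)
h(P, N) = 29/7 (h(P, N) = -⅐*(-29) = 29/7)
924 + K*h(x(0), -23) = 924 + 289*(29/7) = 924 + 8381/7 = 14849/7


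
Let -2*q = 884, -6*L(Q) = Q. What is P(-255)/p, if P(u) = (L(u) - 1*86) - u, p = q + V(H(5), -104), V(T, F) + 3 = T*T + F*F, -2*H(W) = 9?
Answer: 282/13855 ≈ 0.020354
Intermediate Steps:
H(W) = -9/2 (H(W) = -1/2*9 = -9/2)
V(T, F) = -3 + F**2 + T**2 (V(T, F) = -3 + (T*T + F*F) = -3 + (T**2 + F**2) = -3 + (F**2 + T**2) = -3 + F**2 + T**2)
L(Q) = -Q/6
q = -442 (q = -1/2*884 = -442)
p = 41565/4 (p = -442 + (-3 + (-104)**2 + (-9/2)**2) = -442 + (-3 + 10816 + 81/4) = -442 + 43333/4 = 41565/4 ≈ 10391.)
P(u) = -86 - 7*u/6 (P(u) = (-u/6 - 1*86) - u = (-u/6 - 86) - u = (-86 - u/6) - u = -86 - 7*u/6)
P(-255)/p = (-86 - 7/6*(-255))/(41565/4) = (-86 + 595/2)*(4/41565) = (423/2)*(4/41565) = 282/13855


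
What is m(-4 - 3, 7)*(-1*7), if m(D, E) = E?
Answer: -49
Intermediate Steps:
m(-4 - 3, 7)*(-1*7) = 7*(-1*7) = 7*(-7) = -49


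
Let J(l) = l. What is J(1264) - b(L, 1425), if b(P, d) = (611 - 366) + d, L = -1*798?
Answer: -406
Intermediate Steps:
L = -798
b(P, d) = 245 + d
J(1264) - b(L, 1425) = 1264 - (245 + 1425) = 1264 - 1*1670 = 1264 - 1670 = -406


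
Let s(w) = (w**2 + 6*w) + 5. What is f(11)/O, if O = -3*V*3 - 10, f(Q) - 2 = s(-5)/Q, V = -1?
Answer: -2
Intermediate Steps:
s(w) = 5 + w**2 + 6*w
f(Q) = 2 (f(Q) = 2 + (5 + (-5)**2 + 6*(-5))/Q = 2 + (5 + 25 - 30)/Q = 2 + 0/Q = 2 + 0 = 2)
O = -1 (O = -(-3)*3 - 10 = -3*(-3) - 10 = 9 - 10 = -1)
f(11)/O = 2/(-1) = 2*(-1) = -2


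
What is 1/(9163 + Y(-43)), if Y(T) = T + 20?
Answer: 1/9140 ≈ 0.00010941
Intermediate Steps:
Y(T) = 20 + T
1/(9163 + Y(-43)) = 1/(9163 + (20 - 43)) = 1/(9163 - 23) = 1/9140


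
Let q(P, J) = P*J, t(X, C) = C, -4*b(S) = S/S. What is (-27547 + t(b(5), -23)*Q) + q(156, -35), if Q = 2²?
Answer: -33099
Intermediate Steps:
b(S) = -¼ (b(S) = -S/(4*S) = -¼*1 = -¼)
q(P, J) = J*P
Q = 4
(-27547 + t(b(5), -23)*Q) + q(156, -35) = (-27547 - 23*4) - 35*156 = (-27547 - 92) - 5460 = -27639 - 5460 = -33099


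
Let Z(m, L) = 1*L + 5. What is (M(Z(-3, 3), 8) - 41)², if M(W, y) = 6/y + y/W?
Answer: 24649/16 ≈ 1540.6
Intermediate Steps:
Z(m, L) = 5 + L (Z(m, L) = L + 5 = 5 + L)
(M(Z(-3, 3), 8) - 41)² = ((6/8 + 8/(5 + 3)) - 41)² = ((6*(⅛) + 8/8) - 41)² = ((¾ + 8*(⅛)) - 41)² = ((¾ + 1) - 41)² = (7/4 - 41)² = (-157/4)² = 24649/16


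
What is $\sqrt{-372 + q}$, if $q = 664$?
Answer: $2 \sqrt{73} \approx 17.088$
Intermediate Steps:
$\sqrt{-372 + q} = \sqrt{-372 + 664} = \sqrt{292} = 2 \sqrt{73}$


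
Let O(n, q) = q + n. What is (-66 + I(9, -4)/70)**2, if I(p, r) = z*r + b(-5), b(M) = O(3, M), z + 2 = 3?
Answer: 5349969/1225 ≈ 4367.3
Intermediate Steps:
z = 1 (z = -2 + 3 = 1)
O(n, q) = n + q
b(M) = 3 + M
I(p, r) = -2 + r (I(p, r) = 1*r + (3 - 5) = r - 2 = -2 + r)
(-66 + I(9, -4)/70)**2 = (-66 + (-2 - 4)/70)**2 = (-66 - 6*1/70)**2 = (-66 - 3/35)**2 = (-2313/35)**2 = 5349969/1225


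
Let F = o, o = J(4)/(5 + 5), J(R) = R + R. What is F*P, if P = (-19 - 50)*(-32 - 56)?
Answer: 24288/5 ≈ 4857.6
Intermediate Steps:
J(R) = 2*R
o = ⅘ (o = (2*4)/(5 + 5) = 8/10 = (⅒)*8 = ⅘ ≈ 0.80000)
P = 6072 (P = -69*(-88) = 6072)
F = ⅘ ≈ 0.80000
F*P = (⅘)*6072 = 24288/5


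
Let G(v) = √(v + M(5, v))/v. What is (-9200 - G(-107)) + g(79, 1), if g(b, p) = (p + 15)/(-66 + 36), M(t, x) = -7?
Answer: -138008/15 + I*√114/107 ≈ -9200.5 + 0.099786*I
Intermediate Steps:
g(b, p) = -½ - p/30 (g(b, p) = (15 + p)/(-30) = (15 + p)*(-1/30) = -½ - p/30)
G(v) = √(-7 + v)/v (G(v) = √(v - 7)/v = √(-7 + v)/v)
(-9200 - G(-107)) + g(79, 1) = (-9200 - √(-7 - 107)/(-107)) + (-½ - 1/30*1) = (-9200 - (-1)*√(-114)/107) + (-½ - 1/30) = (-9200 - (-1)*I*√114/107) - 8/15 = (-9200 + I*√114/107) - 8/15 = -138008/15 + I*√114/107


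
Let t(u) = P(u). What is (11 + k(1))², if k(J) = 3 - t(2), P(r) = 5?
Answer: 81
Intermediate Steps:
t(u) = 5
k(J) = -2 (k(J) = 3 - 1*5 = 3 - 5 = -2)
(11 + k(1))² = (11 - 2)² = 9² = 81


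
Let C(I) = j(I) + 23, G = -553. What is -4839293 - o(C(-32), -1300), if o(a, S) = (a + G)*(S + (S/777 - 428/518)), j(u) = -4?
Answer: -1433520363/259 ≈ -5.5348e+6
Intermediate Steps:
C(I) = 19 (C(I) = -4 + 23 = 19)
o(a, S) = (-553 + a)*(-214/259 + 778*S/777) (o(a, S) = (a - 553)*(S + (S/777 - 428/518)) = (-553 + a)*(S + (S*(1/777) - 428*1/518)) = (-553 + a)*(S + (S/777 - 214/259)) = (-553 + a)*(S + (-214/259 + S/777)) = (-553 + a)*(-214/259 + 778*S/777))
-4839293 - o(C(-32), -1300) = -4839293 - (16906/37 - 61462/111*(-1300) - 214/259*19 + (778/777)*(-1300)*19) = -4839293 - (16906/37 + 79900600/111 - 4066/259 - 19216600/777) = -4839293 - 1*180143476/259 = -4839293 - 180143476/259 = -1433520363/259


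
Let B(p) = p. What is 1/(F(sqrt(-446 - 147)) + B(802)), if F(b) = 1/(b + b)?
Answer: 1902344/1525679889 + 2*I*sqrt(593)/1525679889 ≈ 0.0012469 + 3.1922e-8*I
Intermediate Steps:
F(b) = 1/(2*b)
1/(F(sqrt(-446 - 147)) + B(802)) = 1/(1/(2*(sqrt(-446 - 147))) + 802) = 1/(1/(2*(sqrt(-593))) + 802) = 1/(1/(2*((I*sqrt(593)))) + 802) = 1/((-I*sqrt(593)/593)/2 + 802) = 1/(-I*sqrt(593)/1186 + 802) = 1/(802 - I*sqrt(593)/1186)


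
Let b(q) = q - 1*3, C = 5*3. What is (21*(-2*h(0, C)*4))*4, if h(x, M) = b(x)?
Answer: 2016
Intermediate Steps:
C = 15
b(q) = -3 + q (b(q) = q - 3 = -3 + q)
h(x, M) = -3 + x
(21*(-2*h(0, C)*4))*4 = (21*(-2*(-3 + 0)*4))*4 = (21*(-2*(-3)*4))*4 = (21*(6*4))*4 = (21*24)*4 = 504*4 = 2016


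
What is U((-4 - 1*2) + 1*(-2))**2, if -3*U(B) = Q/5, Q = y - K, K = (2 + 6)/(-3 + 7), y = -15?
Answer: 289/225 ≈ 1.2844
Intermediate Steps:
K = 2 (K = 8/4 = 8*(1/4) = 2)
Q = -17 (Q = -15 - 1*2 = -15 - 2 = -17)
U(B) = 17/15 (U(B) = -(-17)/(3*5) = -1/3*(-17/5) = 17/15)
U((-4 - 1*2) + 1*(-2))**2 = (17/15)**2 = 289/225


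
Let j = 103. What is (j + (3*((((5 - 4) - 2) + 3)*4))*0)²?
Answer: 10609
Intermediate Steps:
(j + (3*((((5 - 4) - 2) + 3)*4))*0)² = (103 + (3*((((5 - 4) - 2) + 3)*4))*0)² = (103 + (3*(((1 - 2) + 3)*4))*0)² = (103 + (3*((-1 + 3)*4))*0)² = (103 + (3*(2*4))*0)² = (103 + (3*8)*0)² = (103 + 24*0)² = (103 + 0)² = 103² = 10609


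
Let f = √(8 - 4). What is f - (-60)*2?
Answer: 122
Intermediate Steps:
f = 2 (f = √4 = 2)
f - (-60)*2 = 2 - (-60)*2 = 2 - 12*(-10) = 2 + 120 = 122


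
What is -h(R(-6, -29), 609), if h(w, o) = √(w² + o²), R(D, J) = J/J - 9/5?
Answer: -√9272041/5 ≈ -609.00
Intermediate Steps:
R(D, J) = -⅘ (R(D, J) = 1 - 9*⅕ = 1 - 9/5 = -⅘)
h(w, o) = √(o² + w²)
-h(R(-6, -29), 609) = -√(609² + (-⅘)²) = -√(370881 + 16/25) = -√(9272041/25) = -√9272041/5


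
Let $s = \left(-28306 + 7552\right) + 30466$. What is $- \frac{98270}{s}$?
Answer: $- \frac{49135}{4856} \approx -10.118$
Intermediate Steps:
$s = 9712$ ($s = -20754 + 30466 = 9712$)
$- \frac{98270}{s} = - \frac{98270}{9712} = \left(-98270\right) \frac{1}{9712} = - \frac{49135}{4856}$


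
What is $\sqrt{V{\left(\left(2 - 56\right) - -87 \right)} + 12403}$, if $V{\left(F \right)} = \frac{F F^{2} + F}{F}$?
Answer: $\sqrt{13493} \approx 116.16$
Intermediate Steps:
$V{\left(F \right)} = \frac{F + F^{3}}{F}$ ($V{\left(F \right)} = \frac{F^{3} + F}{F} = \frac{F + F^{3}}{F}$)
$\sqrt{V{\left(\left(2 - 56\right) - -87 \right)} + 12403} = \sqrt{\left(1 + \left(\left(2 - 56\right) - -87\right)^{2}\right) + 12403} = \sqrt{\left(1 + \left(-54 + 87\right)^{2}\right) + 12403} = \sqrt{\left(1 + 33^{2}\right) + 12403} = \sqrt{\left(1 + 1089\right) + 12403} = \sqrt{1090 + 12403} = \sqrt{13493}$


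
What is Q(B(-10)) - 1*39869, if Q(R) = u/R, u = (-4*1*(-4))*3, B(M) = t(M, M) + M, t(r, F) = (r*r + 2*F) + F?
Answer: -199341/5 ≈ -39868.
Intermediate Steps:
t(r, F) = r**2 + 3*F (t(r, F) = (r**2 + 2*F) + F = r**2 + 3*F)
B(M) = M**2 + 4*M (B(M) = (M**2 + 3*M) + M = M**2 + 4*M)
u = 48 (u = -4*(-4)*3 = 16*3 = 48)
Q(R) = 48/R
Q(B(-10)) - 1*39869 = 48/((-10*(4 - 10))) - 1*39869 = 48/((-10*(-6))) - 39869 = 48/60 - 39869 = 48*(1/60) - 39869 = 4/5 - 39869 = -199341/5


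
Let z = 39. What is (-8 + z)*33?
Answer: 1023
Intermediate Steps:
(-8 + z)*33 = (-8 + 39)*33 = 31*33 = 1023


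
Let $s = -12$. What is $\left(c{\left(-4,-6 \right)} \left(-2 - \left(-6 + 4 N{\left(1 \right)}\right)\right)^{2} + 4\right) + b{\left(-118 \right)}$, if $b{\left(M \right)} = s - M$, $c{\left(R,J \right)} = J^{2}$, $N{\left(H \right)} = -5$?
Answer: $20846$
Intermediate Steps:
$b{\left(M \right)} = -12 - M$
$\left(c{\left(-4,-6 \right)} \left(-2 - \left(-6 + 4 N{\left(1 \right)}\right)\right)^{2} + 4\right) + b{\left(-118 \right)} = \left(\left(-6\right)^{2} \left(-2 + \left(\left(-4\right) \left(-5\right) + 6\right)\right)^{2} + 4\right) - -106 = \left(36 \left(-2 + \left(20 + 6\right)\right)^{2} + 4\right) + \left(-12 + 118\right) = \left(36 \left(-2 + 26\right)^{2} + 4\right) + 106 = \left(36 \cdot 24^{2} + 4\right) + 106 = \left(36 \cdot 576 + 4\right) + 106 = \left(20736 + 4\right) + 106 = 20740 + 106 = 20846$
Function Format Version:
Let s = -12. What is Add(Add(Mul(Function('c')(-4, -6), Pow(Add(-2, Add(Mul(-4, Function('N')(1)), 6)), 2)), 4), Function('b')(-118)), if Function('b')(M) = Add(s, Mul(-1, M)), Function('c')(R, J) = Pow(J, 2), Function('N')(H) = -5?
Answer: 20846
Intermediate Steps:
Function('b')(M) = Add(-12, Mul(-1, M))
Add(Add(Mul(Function('c')(-4, -6), Pow(Add(-2, Add(Mul(-4, Function('N')(1)), 6)), 2)), 4), Function('b')(-118)) = Add(Add(Mul(Pow(-6, 2), Pow(Add(-2, Add(Mul(-4, -5), 6)), 2)), 4), Add(-12, Mul(-1, -118))) = Add(Add(Mul(36, Pow(Add(-2, Add(20, 6)), 2)), 4), Add(-12, 118)) = Add(Add(Mul(36, Pow(Add(-2, 26), 2)), 4), 106) = Add(Add(Mul(36, Pow(24, 2)), 4), 106) = Add(Add(Mul(36, 576), 4), 106) = Add(Add(20736, 4), 106) = Add(20740, 106) = 20846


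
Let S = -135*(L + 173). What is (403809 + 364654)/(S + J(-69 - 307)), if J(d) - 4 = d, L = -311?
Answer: 768463/18258 ≈ 42.089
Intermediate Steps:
J(d) = 4 + d
S = 18630 (S = -135*(-311 + 173) = -135*(-138) = 18630)
(403809 + 364654)/(S + J(-69 - 307)) = (403809 + 364654)/(18630 + (4 + (-69 - 307))) = 768463/(18630 + (4 - 376)) = 768463/(18630 - 372) = 768463/18258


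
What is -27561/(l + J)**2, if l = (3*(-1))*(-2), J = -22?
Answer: -27561/256 ≈ -107.66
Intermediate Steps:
l = 6 (l = -3*(-2) = 6)
-27561/(l + J)**2 = -27561/(6 - 22)**2 = -27561/((-16)**2) = -27561/256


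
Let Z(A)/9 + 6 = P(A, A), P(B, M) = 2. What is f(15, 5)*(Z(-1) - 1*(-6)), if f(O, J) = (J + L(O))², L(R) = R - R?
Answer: -750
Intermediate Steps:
Z(A) = -36 (Z(A) = -54 + 9*2 = -54 + 18 = -36)
L(R) = 0
f(O, J) = J² (f(O, J) = (J + 0)² = J²)
f(15, 5)*(Z(-1) - 1*(-6)) = 5²*(-36 - 1*(-6)) = 25*(-36 + 6) = 25*(-30) = -750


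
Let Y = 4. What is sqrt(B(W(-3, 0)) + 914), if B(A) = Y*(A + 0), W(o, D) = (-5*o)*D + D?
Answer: sqrt(914) ≈ 30.232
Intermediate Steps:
W(o, D) = D - 5*D*o (W(o, D) = -5*D*o + D = D - 5*D*o)
B(A) = 4*A (B(A) = 4*(A + 0) = 4*A)
sqrt(B(W(-3, 0)) + 914) = sqrt(4*(0*(1 - 5*(-3))) + 914) = sqrt(4*(0*(1 + 15)) + 914) = sqrt(4*(0*16) + 914) = sqrt(4*0 + 914) = sqrt(0 + 914) = sqrt(914)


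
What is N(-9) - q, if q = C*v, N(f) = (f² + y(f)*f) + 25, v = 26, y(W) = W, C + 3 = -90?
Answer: 2605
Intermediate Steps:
C = -93 (C = -3 - 90 = -93)
N(f) = 25 + 2*f² (N(f) = (f² + f*f) + 25 = (f² + f²) + 25 = 2*f² + 25 = 25 + 2*f²)
q = -2418 (q = -93*26 = -2418)
N(-9) - q = (25 + 2*(-9)²) - 1*(-2418) = (25 + 2*81) + 2418 = (25 + 162) + 2418 = 187 + 2418 = 2605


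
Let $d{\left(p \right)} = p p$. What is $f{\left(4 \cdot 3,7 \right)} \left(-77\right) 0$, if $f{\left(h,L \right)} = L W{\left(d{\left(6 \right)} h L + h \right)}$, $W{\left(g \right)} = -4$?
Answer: $0$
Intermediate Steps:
$d{\left(p \right)} = p^{2}$
$f{\left(h,L \right)} = - 4 L$ ($f{\left(h,L \right)} = L \left(-4\right) = - 4 L$)
$f{\left(4 \cdot 3,7 \right)} \left(-77\right) 0 = \left(-4\right) 7 \left(-77\right) 0 = \left(-28\right) \left(-77\right) 0 = 2156 \cdot 0 = 0$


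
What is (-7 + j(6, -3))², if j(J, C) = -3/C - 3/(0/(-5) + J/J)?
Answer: 81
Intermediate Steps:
j(J, C) = -3 - 3/C (j(J, C) = -3/C - 3/(0*(-⅕) + 1) = -3/C - 3/(0 + 1) = -3/C - 3/1 = -3/C - 3*1 = -3/C - 3 = -3 - 3/C)
(-7 + j(6, -3))² = (-7 + (-3 - 3/(-3)))² = (-7 + (-3 - 3*(-⅓)))² = (-7 + (-3 + 1))² = (-7 - 2)² = (-9)² = 81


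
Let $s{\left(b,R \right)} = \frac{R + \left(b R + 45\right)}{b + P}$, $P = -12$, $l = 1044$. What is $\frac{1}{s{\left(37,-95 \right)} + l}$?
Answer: $\frac{5}{4507} \approx 0.0011094$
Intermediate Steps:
$s{\left(b,R \right)} = \frac{45 + R + R b}{-12 + b}$ ($s{\left(b,R \right)} = \frac{R + \left(b R + 45\right)}{b - 12} = \frac{R + \left(R b + 45\right)}{-12 + b} = \frac{R + \left(45 + R b\right)}{-12 + b} = \frac{45 + R + R b}{-12 + b}$)
$\frac{1}{s{\left(37,-95 \right)} + l} = \frac{1}{\frac{45 - 95 - 3515}{-12 + 37} + 1044} = \frac{1}{\frac{45 - 95 - 3515}{25} + 1044} = \frac{1}{\frac{1}{25} \left(-3565\right) + 1044} = \frac{1}{- \frac{713}{5} + 1044} = \frac{1}{\frac{4507}{5}} = \frac{5}{4507}$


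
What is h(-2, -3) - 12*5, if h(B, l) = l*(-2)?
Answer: -54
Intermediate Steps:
h(B, l) = -2*l
h(-2, -3) - 12*5 = -2*(-3) - 12*5 = 6 - 60 = -54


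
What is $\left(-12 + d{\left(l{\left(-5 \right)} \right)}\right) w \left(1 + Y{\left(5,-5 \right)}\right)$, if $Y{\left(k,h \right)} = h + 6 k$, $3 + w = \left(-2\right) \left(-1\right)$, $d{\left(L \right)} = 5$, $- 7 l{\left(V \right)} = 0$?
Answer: $182$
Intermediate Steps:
$l{\left(V \right)} = 0$ ($l{\left(V \right)} = \left(- \frac{1}{7}\right) 0 = 0$)
$w = -1$ ($w = -3 - -2 = -3 + 2 = -1$)
$\left(-12 + d{\left(l{\left(-5 \right)} \right)}\right) w \left(1 + Y{\left(5,-5 \right)}\right) = \left(-12 + 5\right) \left(- (1 + \left(-5 + 6 \cdot 5\right))\right) = - 7 \left(- (1 + \left(-5 + 30\right))\right) = - 7 \left(- (1 + 25)\right) = - 7 \left(\left(-1\right) 26\right) = \left(-7\right) \left(-26\right) = 182$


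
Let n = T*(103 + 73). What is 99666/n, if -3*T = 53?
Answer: -149499/4664 ≈ -32.054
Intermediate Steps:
T = -53/3 (T = -1/3*53 = -53/3 ≈ -17.667)
n = -9328/3 (n = -53*(103 + 73)/3 = -53/3*176 = -9328/3 ≈ -3109.3)
99666/n = 99666/(-9328/3) = 99666*(-3/9328) = -149499/4664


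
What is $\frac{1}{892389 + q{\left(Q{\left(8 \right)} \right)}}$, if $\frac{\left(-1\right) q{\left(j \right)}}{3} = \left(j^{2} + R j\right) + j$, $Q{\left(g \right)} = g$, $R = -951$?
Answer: $\frac{1}{914997} \approx 1.0929 \cdot 10^{-6}$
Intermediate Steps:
$q{\left(j \right)} = - 3 j^{2} + 2850 j$ ($q{\left(j \right)} = - 3 \left(\left(j^{2} - 951 j\right) + j\right) = - 3 \left(j^{2} - 950 j\right) = - 3 j^{2} + 2850 j$)
$\frac{1}{892389 + q{\left(Q{\left(8 \right)} \right)}} = \frac{1}{892389 + 3 \cdot 8 \left(950 - 8\right)} = \frac{1}{892389 + 3 \cdot 8 \cdot 942} = \frac{1}{892389 + 22608} = \frac{1}{914997}$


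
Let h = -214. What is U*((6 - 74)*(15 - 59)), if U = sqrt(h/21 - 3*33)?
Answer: 2992*I*sqrt(48153)/21 ≈ 31265.0*I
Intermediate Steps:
U = I*sqrt(48153)/21 (U = sqrt(-214/21 - 3*33) = sqrt(-214*1/21 - 99) = sqrt(-214/21 - 99) = sqrt(-2293/21) = I*sqrt(48153)/21 ≈ 10.449*I)
U*((6 - 74)*(15 - 59)) = (I*sqrt(48153)/21)*((6 - 74)*(15 - 59)) = (I*sqrt(48153)/21)*(-68*(-44)) = (I*sqrt(48153)/21)*2992 = 2992*I*sqrt(48153)/21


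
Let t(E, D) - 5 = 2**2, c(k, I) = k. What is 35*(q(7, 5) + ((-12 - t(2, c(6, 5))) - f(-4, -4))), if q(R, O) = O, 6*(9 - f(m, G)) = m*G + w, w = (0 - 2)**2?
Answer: -2275/3 ≈ -758.33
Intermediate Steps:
w = 4 (w = (-2)**2 = 4)
f(m, G) = 25/3 - G*m/6 (f(m, G) = 9 - (m*G + 4)/6 = 9 - (G*m + 4)/6 = 9 - (4 + G*m)/6 = 9 + (-2/3 - G*m/6) = 25/3 - G*m/6)
t(E, D) = 9 (t(E, D) = 5 + 2**2 = 5 + 4 = 9)
35*(q(7, 5) + ((-12 - t(2, c(6, 5))) - f(-4, -4))) = 35*(5 + ((-12 - 1*9) - (25/3 - 1/6*(-4)*(-4)))) = 35*(5 + ((-12 - 9) - (25/3 - 8/3))) = 35*(5 + (-21 - 1*17/3)) = 35*(5 + (-21 - 17/3)) = 35*(5 - 80/3) = 35*(-65/3) = -2275/3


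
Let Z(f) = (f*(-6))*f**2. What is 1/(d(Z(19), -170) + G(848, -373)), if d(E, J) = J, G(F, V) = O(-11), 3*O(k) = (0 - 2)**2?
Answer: -3/506 ≈ -0.0059289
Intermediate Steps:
O(k) = 4/3 (O(k) = (0 - 2)**2/3 = (1/3)*(-2)**2 = (1/3)*4 = 4/3)
G(F, V) = 4/3
Z(f) = -6*f**3 (Z(f) = (-6*f)*f**2 = -6*f**3)
1/(d(Z(19), -170) + G(848, -373)) = 1/(-170 + 4/3) = 1/(-506/3) = -3/506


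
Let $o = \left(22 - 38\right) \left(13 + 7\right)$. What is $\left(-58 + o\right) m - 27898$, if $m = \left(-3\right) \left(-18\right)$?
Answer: $-48310$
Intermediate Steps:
$m = 54$
$o = -320$ ($o = \left(-16\right) 20 = -320$)
$\left(-58 + o\right) m - 27898 = \left(-58 - 320\right) 54 - 27898 = \left(-378\right) 54 - 27898 = -20412 - 27898 = -48310$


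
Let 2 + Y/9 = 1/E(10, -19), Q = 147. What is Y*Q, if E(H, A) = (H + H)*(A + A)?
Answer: -2012283/760 ≈ -2647.7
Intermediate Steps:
E(H, A) = 4*A*H (E(H, A) = (2*H)*(2*A) = 4*A*H)
Y = -13689/760 (Y = -18 + 9/((4*(-19)*10)) = -18 + 9/(-760) = -18 + 9*(-1/760) = -18 - 9/760 = -13689/760 ≈ -18.012)
Y*Q = -13689/760*147 = -2012283/760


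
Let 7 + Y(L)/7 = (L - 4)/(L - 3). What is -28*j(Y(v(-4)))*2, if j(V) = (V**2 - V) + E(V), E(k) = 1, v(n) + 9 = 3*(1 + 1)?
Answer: -861434/9 ≈ -95715.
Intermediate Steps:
v(n) = -3 (v(n) = -9 + 3*(1 + 1) = -9 + 3*2 = -9 + 6 = -3)
Y(L) = -49 + 7*(-4 + L)/(-3 + L) (Y(L) = -49 + 7*((L - 4)/(L - 3)) = -49 + 7*((-4 + L)/(-3 + L)) = -49 + 7*(-4 + L)/(-3 + L))
j(V) = 1 + V**2 - V (j(V) = (V**2 - V) + 1 = 1 + V**2 - V)
-28*j(Y(v(-4)))*2 = -28*(1 + (7*(17 - 6*(-3))/(-3 - 3))**2 - 7*(17 - 6*(-3))/(-3 - 3))*2 = -28*(1 + (7*(17 + 18)/(-6))**2 - 7*(17 + 18)/(-6))*2 = -28*(1 + (7*(-1/6)*35)**2 - 7*(-1)*35/6)*2 = -28*(1 + (-245/6)**2 - 1*(-245/6))*2 = -28*(1 + 60025/36 + 245/6)*2 = -28*61531/36*2 = -430717/9*2 = -861434/9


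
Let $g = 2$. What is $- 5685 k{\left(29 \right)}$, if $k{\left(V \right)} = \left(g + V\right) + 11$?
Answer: $-238770$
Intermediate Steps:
$k{\left(V \right)} = 13 + V$ ($k{\left(V \right)} = \left(2 + V\right) + 11 = 13 + V$)
$- 5685 k{\left(29 \right)} = - 5685 \left(13 + 29\right) = \left(-5685\right) 42 = -238770$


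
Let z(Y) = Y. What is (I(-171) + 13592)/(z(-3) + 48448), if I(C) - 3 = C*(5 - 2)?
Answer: 13082/48445 ≈ 0.27004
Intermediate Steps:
I(C) = 3 + 3*C (I(C) = 3 + C*(5 - 2) = 3 + C*3 = 3 + 3*C)
(I(-171) + 13592)/(z(-3) + 48448) = ((3 + 3*(-171)) + 13592)/(-3 + 48448) = ((3 - 513) + 13592)/48445 = (-510 + 13592)*(1/48445) = 13082*(1/48445) = 13082/48445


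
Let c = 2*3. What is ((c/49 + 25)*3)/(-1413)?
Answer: -1231/23079 ≈ -0.053339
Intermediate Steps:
c = 6
((c/49 + 25)*3)/(-1413) = ((6/49 + 25)*3)/(-1413) = ((6*(1/49) + 25)*3)*(-1/1413) = ((6/49 + 25)*3)*(-1/1413) = ((1231/49)*3)*(-1/1413) = (3693/49)*(-1/1413) = -1231/23079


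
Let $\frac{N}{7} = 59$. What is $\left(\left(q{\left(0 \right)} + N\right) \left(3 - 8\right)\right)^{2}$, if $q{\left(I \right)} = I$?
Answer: $4264225$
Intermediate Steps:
$N = 413$ ($N = 7 \cdot 59 = 413$)
$\left(\left(q{\left(0 \right)} + N\right) \left(3 - 8\right)\right)^{2} = \left(\left(0 + 413\right) \left(3 - 8\right)\right)^{2} = \left(413 \left(-5\right)\right)^{2} = \left(-2065\right)^{2} = 4264225$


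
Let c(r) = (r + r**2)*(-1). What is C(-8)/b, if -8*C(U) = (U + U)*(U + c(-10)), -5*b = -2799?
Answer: -980/2799 ≈ -0.35012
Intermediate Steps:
c(r) = -r - r**2
b = 2799/5 (b = -1/5*(-2799) = 2799/5 ≈ 559.80)
C(U) = -U*(-90 + U)/4 (C(U) = -(U + U)*(U - 1*(-10)*(1 - 10))/8 = -2*U*(U - 1*(-10)*(-9))/8 = -2*U*(U - 90)/8 = -2*U*(-90 + U)/8 = -U*(-90 + U)/4)
C(-8)/b = ((1/4)*(-8)*(90 - 1*(-8)))/(2799/5) = ((1/4)*(-8)*(90 + 8))*(5/2799) = ((1/4)*(-8)*98)*(5/2799) = -196*5/2799 = -980/2799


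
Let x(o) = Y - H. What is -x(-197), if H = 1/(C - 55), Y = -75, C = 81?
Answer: 1951/26 ≈ 75.038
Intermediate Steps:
H = 1/26 (H = 1/(81 - 55) = 1/26 ≈ 0.038462)
x(o) = -1951/26 (x(o) = -75 - 1*1/26 = -75 - 1/26 = -1951/26)
-x(-197) = -1*(-1951/26) = 1951/26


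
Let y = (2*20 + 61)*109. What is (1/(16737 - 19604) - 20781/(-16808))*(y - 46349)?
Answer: -526233088365/12047134 ≈ -43681.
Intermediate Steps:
y = 11009 (y = (40 + 61)*109 = 101*109 = 11009)
(1/(16737 - 19604) - 20781/(-16808))*(y - 46349) = (1/(16737 - 19604) - 20781/(-16808))*(11009 - 46349) = (1/(-2867) - 20781*(-1/16808))*(-35340) = (-1/2867 + 20781/16808)*(-35340) = (59562319/48188536)*(-35340) = -526233088365/12047134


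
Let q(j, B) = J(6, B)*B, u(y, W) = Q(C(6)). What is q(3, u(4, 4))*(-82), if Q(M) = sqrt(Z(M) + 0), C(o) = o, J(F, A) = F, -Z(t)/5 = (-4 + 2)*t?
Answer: -984*sqrt(15) ≈ -3811.0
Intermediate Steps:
Z(t) = 10*t (Z(t) = -5*(-4 + 2)*t = -(-10)*t = 10*t)
Q(M) = sqrt(10)*sqrt(M) (Q(M) = sqrt(10*M + 0) = sqrt(10*M) = sqrt(10)*sqrt(M))
u(y, W) = 2*sqrt(15) (u(y, W) = sqrt(10)*sqrt(6) = 2*sqrt(15))
q(j, B) = 6*B
q(3, u(4, 4))*(-82) = (6*(2*sqrt(15)))*(-82) = (12*sqrt(15))*(-82) = -984*sqrt(15)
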